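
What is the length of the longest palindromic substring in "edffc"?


Input: "edffc"
Checking substrings for palindromes:
  [2:4] "ff" (len 2) => palindrome
Longest palindromic substring: "ff" with length 2

2


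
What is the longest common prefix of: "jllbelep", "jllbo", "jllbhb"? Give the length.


Words: jllbelep, jllbo, jllbhb
  Position 0: all 'j' => match
  Position 1: all 'l' => match
  Position 2: all 'l' => match
  Position 3: all 'b' => match
  Position 4: ('e', 'o', 'h') => mismatch, stop
LCP = "jllb" (length 4)

4


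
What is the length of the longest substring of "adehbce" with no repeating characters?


Input: "adehbce"
Sliding window (track last position of each char):
  Position 0 ('a'): window [0,0] length 1 -- new best
  Position 1 ('d'): window [0,1] length 2 -- new best
  Position 2 ('e'): window [0,2] length 3 -- new best
  Position 3 ('h'): window [0,3] length 4 -- new best
  Position 4 ('b'): window [0,4] length 5 -- new best
  Position 5 ('c'): window [0,5] length 6 -- new best
  Position 6 ('e'): repeat (last at 2), move window start to 3
  Position 6 ('e'): window [3,6] length 4
Longest substring with no repeats: "adehbc" with length 6

6


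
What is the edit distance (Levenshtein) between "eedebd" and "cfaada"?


Computing edit distance: "eedebd" -> "cfaada"
DP table:
           c    f    a    a    d    a
      0    1    2    3    4    5    6
  e   1    1    2    3    4    5    6
  e   2    2    2    3    4    5    6
  d   3    3    3    3    4    4    5
  e   4    4    4    4    4    5    5
  b   5    5    5    5    5    5    6
  d   6    6    6    6    6    5    6
Edit distance = dp[6][6] = 6

6


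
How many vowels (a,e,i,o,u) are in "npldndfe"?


Input: npldndfe
Checking each character:
  'n' at position 0: consonant
  'p' at position 1: consonant
  'l' at position 2: consonant
  'd' at position 3: consonant
  'n' at position 4: consonant
  'd' at position 5: consonant
  'f' at position 6: consonant
  'e' at position 7: vowel (running total: 1)
Total vowels: 1

1


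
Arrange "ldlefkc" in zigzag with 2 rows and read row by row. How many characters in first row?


Zigzag "ldlefkc" into 2 rows:
Placing characters:
  'l' => row 0
  'd' => row 1
  'l' => row 0
  'e' => row 1
  'f' => row 0
  'k' => row 1
  'c' => row 0
Rows:
  Row 0: "llfc"
  Row 1: "dek"
First row length: 4

4


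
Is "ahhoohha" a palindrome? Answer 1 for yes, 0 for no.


Input: ahhoohha
Reversed: ahhoohha
  Compare pos 0 ('a') with pos 7 ('a'): match
  Compare pos 1 ('h') with pos 6 ('h'): match
  Compare pos 2 ('h') with pos 5 ('h'): match
  Compare pos 3 ('o') with pos 4 ('o'): match
Result: palindrome

1


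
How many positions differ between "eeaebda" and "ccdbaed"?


Comparing "eeaebda" and "ccdbaed" position by position:
  Position 0: 'e' vs 'c' => DIFFER
  Position 1: 'e' vs 'c' => DIFFER
  Position 2: 'a' vs 'd' => DIFFER
  Position 3: 'e' vs 'b' => DIFFER
  Position 4: 'b' vs 'a' => DIFFER
  Position 5: 'd' vs 'e' => DIFFER
  Position 6: 'a' vs 'd' => DIFFER
Positions that differ: 7

7


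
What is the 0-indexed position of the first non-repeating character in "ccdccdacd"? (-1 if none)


Input: ccdccdacd
Character frequencies:
  'a': 1
  'c': 5
  'd': 3
Scanning left to right for freq == 1:
  Position 0 ('c'): freq=5, skip
  Position 1 ('c'): freq=5, skip
  Position 2 ('d'): freq=3, skip
  Position 3 ('c'): freq=5, skip
  Position 4 ('c'): freq=5, skip
  Position 5 ('d'): freq=3, skip
  Position 6 ('a'): unique! => answer = 6

6


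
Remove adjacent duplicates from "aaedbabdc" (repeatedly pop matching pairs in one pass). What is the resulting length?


Input: aaedbabdc
Stack-based adjacent duplicate removal:
  Read 'a': push. Stack: a
  Read 'a': matches stack top 'a' => pop. Stack: (empty)
  Read 'e': push. Stack: e
  Read 'd': push. Stack: ed
  Read 'b': push. Stack: edb
  Read 'a': push. Stack: edba
  Read 'b': push. Stack: edbab
  Read 'd': push. Stack: edbabd
  Read 'c': push. Stack: edbabdc
Final stack: "edbabdc" (length 7)

7


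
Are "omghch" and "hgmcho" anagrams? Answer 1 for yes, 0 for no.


Strings: "omghch", "hgmcho"
Sorted first:  cghhmo
Sorted second: cghhmo
Sorted forms match => anagrams

1


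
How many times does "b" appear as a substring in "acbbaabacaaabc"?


Searching for "b" in "acbbaabacaaabc"
Scanning each position:
  Position 0: "a" => no
  Position 1: "c" => no
  Position 2: "b" => MATCH
  Position 3: "b" => MATCH
  Position 4: "a" => no
  Position 5: "a" => no
  Position 6: "b" => MATCH
  Position 7: "a" => no
  Position 8: "c" => no
  Position 9: "a" => no
  Position 10: "a" => no
  Position 11: "a" => no
  Position 12: "b" => MATCH
  Position 13: "c" => no
Total occurrences: 4

4


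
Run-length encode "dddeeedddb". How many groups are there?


Input: dddeeedddb
Scanning for consecutive runs:
  Group 1: 'd' x 3 (positions 0-2)
  Group 2: 'e' x 3 (positions 3-5)
  Group 3: 'd' x 3 (positions 6-8)
  Group 4: 'b' x 1 (positions 9-9)
Total groups: 4

4


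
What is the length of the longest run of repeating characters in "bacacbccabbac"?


Input: "bacacbccabbac"
Scanning for longest run:
  Position 1 ('a'): new char, reset run to 1
  Position 2 ('c'): new char, reset run to 1
  Position 3 ('a'): new char, reset run to 1
  Position 4 ('c'): new char, reset run to 1
  Position 5 ('b'): new char, reset run to 1
  Position 6 ('c'): new char, reset run to 1
  Position 7 ('c'): continues run of 'c', length=2
  Position 8 ('a'): new char, reset run to 1
  Position 9 ('b'): new char, reset run to 1
  Position 10 ('b'): continues run of 'b', length=2
  Position 11 ('a'): new char, reset run to 1
  Position 12 ('c'): new char, reset run to 1
Longest run: 'c' with length 2

2


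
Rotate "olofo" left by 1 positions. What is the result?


Input: "olofo", rotate left by 1
First 1 characters: "o"
Remaining characters: "lofo"
Concatenate remaining + first: "lofo" + "o" = "lofoo"

lofoo


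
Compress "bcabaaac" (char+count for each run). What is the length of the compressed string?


Input: bcabaaac
Runs:
  'b' x 1 => "b1"
  'c' x 1 => "c1"
  'a' x 1 => "a1"
  'b' x 1 => "b1"
  'a' x 3 => "a3"
  'c' x 1 => "c1"
Compressed: "b1c1a1b1a3c1"
Compressed length: 12

12


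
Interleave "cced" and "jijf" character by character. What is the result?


Interleaving "cced" and "jijf":
  Position 0: 'c' from first, 'j' from second => "cj"
  Position 1: 'c' from first, 'i' from second => "ci"
  Position 2: 'e' from first, 'j' from second => "ej"
  Position 3: 'd' from first, 'f' from second => "df"
Result: cjciejdf

cjciejdf


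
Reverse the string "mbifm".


Input: mbifm
Reading characters right to left:
  Position 4: 'm'
  Position 3: 'f'
  Position 2: 'i'
  Position 1: 'b'
  Position 0: 'm'
Reversed: mfibm

mfibm


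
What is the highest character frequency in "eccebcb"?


Input: eccebcb
Character counts:
  'b': 2
  'c': 3
  'e': 2
Maximum frequency: 3

3


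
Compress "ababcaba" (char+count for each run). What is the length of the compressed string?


Input: ababcaba
Runs:
  'a' x 1 => "a1"
  'b' x 1 => "b1"
  'a' x 1 => "a1"
  'b' x 1 => "b1"
  'c' x 1 => "c1"
  'a' x 1 => "a1"
  'b' x 1 => "b1"
  'a' x 1 => "a1"
Compressed: "a1b1a1b1c1a1b1a1"
Compressed length: 16

16


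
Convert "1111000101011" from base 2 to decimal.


Input: "1111000101011" in base 2
Positional expansion:
  Digit '1' (value 1) x 2^12 = 4096
  Digit '1' (value 1) x 2^11 = 2048
  Digit '1' (value 1) x 2^10 = 1024
  Digit '1' (value 1) x 2^9 = 512
  Digit '0' (value 0) x 2^8 = 0
  Digit '0' (value 0) x 2^7 = 0
  Digit '0' (value 0) x 2^6 = 0
  Digit '1' (value 1) x 2^5 = 32
  Digit '0' (value 0) x 2^4 = 0
  Digit '1' (value 1) x 2^3 = 8
  Digit '0' (value 0) x 2^2 = 0
  Digit '1' (value 1) x 2^1 = 2
  Digit '1' (value 1) x 2^0 = 1
Sum = 7723

7723


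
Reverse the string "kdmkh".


Input: kdmkh
Reading characters right to left:
  Position 4: 'h'
  Position 3: 'k'
  Position 2: 'm'
  Position 1: 'd'
  Position 0: 'k'
Reversed: hkmdk

hkmdk


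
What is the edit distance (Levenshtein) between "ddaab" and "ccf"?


Computing edit distance: "ddaab" -> "ccf"
DP table:
           c    c    f
      0    1    2    3
  d   1    1    2    3
  d   2    2    2    3
  a   3    3    3    3
  a   4    4    4    4
  b   5    5    5    5
Edit distance = dp[5][3] = 5

5


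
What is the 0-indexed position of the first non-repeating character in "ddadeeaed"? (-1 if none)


Input: ddadeeaed
Character frequencies:
  'a': 2
  'd': 4
  'e': 3
Scanning left to right for freq == 1:
  Position 0 ('d'): freq=4, skip
  Position 1 ('d'): freq=4, skip
  Position 2 ('a'): freq=2, skip
  Position 3 ('d'): freq=4, skip
  Position 4 ('e'): freq=3, skip
  Position 5 ('e'): freq=3, skip
  Position 6 ('a'): freq=2, skip
  Position 7 ('e'): freq=3, skip
  Position 8 ('d'): freq=4, skip
  No unique character found => answer = -1

-1


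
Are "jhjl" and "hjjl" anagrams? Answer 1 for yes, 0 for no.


Strings: "jhjl", "hjjl"
Sorted first:  hjjl
Sorted second: hjjl
Sorted forms match => anagrams

1


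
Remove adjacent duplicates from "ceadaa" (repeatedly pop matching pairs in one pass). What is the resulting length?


Input: ceadaa
Stack-based adjacent duplicate removal:
  Read 'c': push. Stack: c
  Read 'e': push. Stack: ce
  Read 'a': push. Stack: cea
  Read 'd': push. Stack: cead
  Read 'a': push. Stack: ceada
  Read 'a': matches stack top 'a' => pop. Stack: cead
Final stack: "cead" (length 4)

4


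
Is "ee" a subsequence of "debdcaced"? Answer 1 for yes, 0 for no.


Check if "ee" is a subsequence of "debdcaced"
Greedy scan:
  Position 0 ('d'): no match needed
  Position 1 ('e'): matches sub[0] = 'e'
  Position 2 ('b'): no match needed
  Position 3 ('d'): no match needed
  Position 4 ('c'): no match needed
  Position 5 ('a'): no match needed
  Position 6 ('c'): no match needed
  Position 7 ('e'): matches sub[1] = 'e'
  Position 8 ('d'): no match needed
All 2 characters matched => is a subsequence

1


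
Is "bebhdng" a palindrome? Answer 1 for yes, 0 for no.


Input: bebhdng
Reversed: gndhbeb
  Compare pos 0 ('b') with pos 6 ('g'): MISMATCH
  Compare pos 1 ('e') with pos 5 ('n'): MISMATCH
  Compare pos 2 ('b') with pos 4 ('d'): MISMATCH
Result: not a palindrome

0


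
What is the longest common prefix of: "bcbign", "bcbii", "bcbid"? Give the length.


Words: bcbign, bcbii, bcbid
  Position 0: all 'b' => match
  Position 1: all 'c' => match
  Position 2: all 'b' => match
  Position 3: all 'i' => match
  Position 4: ('g', 'i', 'd') => mismatch, stop
LCP = "bcbi" (length 4)

4


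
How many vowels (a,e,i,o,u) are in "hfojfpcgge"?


Input: hfojfpcgge
Checking each character:
  'h' at position 0: consonant
  'f' at position 1: consonant
  'o' at position 2: vowel (running total: 1)
  'j' at position 3: consonant
  'f' at position 4: consonant
  'p' at position 5: consonant
  'c' at position 6: consonant
  'g' at position 7: consonant
  'g' at position 8: consonant
  'e' at position 9: vowel (running total: 2)
Total vowels: 2

2


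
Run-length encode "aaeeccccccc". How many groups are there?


Input: aaeeccccccc
Scanning for consecutive runs:
  Group 1: 'a' x 2 (positions 0-1)
  Group 2: 'e' x 2 (positions 2-3)
  Group 3: 'c' x 7 (positions 4-10)
Total groups: 3

3


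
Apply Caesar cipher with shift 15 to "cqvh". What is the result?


Caesar cipher: shift "cqvh" by 15
  'c' (pos 2) + 15 = pos 17 = 'r'
  'q' (pos 16) + 15 = pos 5 = 'f'
  'v' (pos 21) + 15 = pos 10 = 'k'
  'h' (pos 7) + 15 = pos 22 = 'w'
Result: rfkw

rfkw


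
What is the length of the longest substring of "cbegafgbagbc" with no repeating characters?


Input: "cbegafgbagbc"
Sliding window (track last position of each char):
  Position 0 ('c'): window [0,0] length 1 -- new best
  Position 1 ('b'): window [0,1] length 2 -- new best
  Position 2 ('e'): window [0,2] length 3 -- new best
  Position 3 ('g'): window [0,3] length 4 -- new best
  Position 4 ('a'): window [0,4] length 5 -- new best
  Position 5 ('f'): window [0,5] length 6 -- new best
  Position 6 ('g'): repeat (last at 3), move window start to 4
  Position 6 ('g'): window [4,6] length 3
  Position 7 ('b'): window [4,7] length 4
  Position 8 ('a'): repeat (last at 4), move window start to 5
  Position 8 ('a'): window [5,8] length 4
  Position 9 ('g'): repeat (last at 6), move window start to 7
  Position 9 ('g'): window [7,9] length 3
  Position 10 ('b'): repeat (last at 7), move window start to 8
  Position 10 ('b'): window [8,10] length 3
  Position 11 ('c'): window [8,11] length 4
Longest substring with no repeats: "cbegaf" with length 6

6


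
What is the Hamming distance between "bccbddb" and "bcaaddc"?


Comparing "bccbddb" and "bcaaddc" position by position:
  Position 0: 'b' vs 'b' => same
  Position 1: 'c' vs 'c' => same
  Position 2: 'c' vs 'a' => differ
  Position 3: 'b' vs 'a' => differ
  Position 4: 'd' vs 'd' => same
  Position 5: 'd' vs 'd' => same
  Position 6: 'b' vs 'c' => differ
Total differences (Hamming distance): 3

3


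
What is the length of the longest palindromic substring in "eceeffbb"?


Input: "eceeffbb"
Checking substrings for palindromes:
  [0:3] "ece" (len 3) => palindrome
  [2:4] "ee" (len 2) => palindrome
  [4:6] "ff" (len 2) => palindrome
  [6:8] "bb" (len 2) => palindrome
Longest palindromic substring: "ece" with length 3

3


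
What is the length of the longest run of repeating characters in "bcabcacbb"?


Input: "bcabcacbb"
Scanning for longest run:
  Position 1 ('c'): new char, reset run to 1
  Position 2 ('a'): new char, reset run to 1
  Position 3 ('b'): new char, reset run to 1
  Position 4 ('c'): new char, reset run to 1
  Position 5 ('a'): new char, reset run to 1
  Position 6 ('c'): new char, reset run to 1
  Position 7 ('b'): new char, reset run to 1
  Position 8 ('b'): continues run of 'b', length=2
Longest run: 'b' with length 2

2


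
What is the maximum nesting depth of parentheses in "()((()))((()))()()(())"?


Input: "()((()))((()))()()(())"
Tracking depth:
  Position 0 '(': depth becomes 1
  Position 1 ')': depth becomes 0
  Position 2 '(': depth becomes 1
  Position 3 '(': depth becomes 2
  Position 4 '(': depth becomes 3
  Position 5 ')': depth becomes 2
  Position 6 ')': depth becomes 1
  Position 7 ')': depth becomes 0
  Position 8 '(': depth becomes 1
  Position 9 '(': depth becomes 2
  Position 10 '(': depth becomes 3
  Position 11 ')': depth becomes 2
  Position 12 ')': depth becomes 1
  Position 13 ')': depth becomes 0
  Position 14 '(': depth becomes 1
  Position 15 ')': depth becomes 0
  Position 16 '(': depth becomes 1
  Position 17 ')': depth becomes 0
  Position 18 '(': depth becomes 1
  Position 19 '(': depth becomes 2
  Position 20 ')': depth becomes 1
  Position 21 ')': depth becomes 0
Maximum depth reached: 3

3


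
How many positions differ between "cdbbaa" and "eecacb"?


Comparing "cdbbaa" and "eecacb" position by position:
  Position 0: 'c' vs 'e' => DIFFER
  Position 1: 'd' vs 'e' => DIFFER
  Position 2: 'b' vs 'c' => DIFFER
  Position 3: 'b' vs 'a' => DIFFER
  Position 4: 'a' vs 'c' => DIFFER
  Position 5: 'a' vs 'b' => DIFFER
Positions that differ: 6

6


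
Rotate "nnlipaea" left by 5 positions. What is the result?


Input: "nnlipaea", rotate left by 5
First 5 characters: "nnlip"
Remaining characters: "aea"
Concatenate remaining + first: "aea" + "nnlip" = "aeannlip"

aeannlip


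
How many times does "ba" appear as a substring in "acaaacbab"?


Searching for "ba" in "acaaacbab"
Scanning each position:
  Position 0: "ac" => no
  Position 1: "ca" => no
  Position 2: "aa" => no
  Position 3: "aa" => no
  Position 4: "ac" => no
  Position 5: "cb" => no
  Position 6: "ba" => MATCH
  Position 7: "ab" => no
Total occurrences: 1

1


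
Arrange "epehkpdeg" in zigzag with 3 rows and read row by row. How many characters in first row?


Zigzag "epehkpdeg" into 3 rows:
Placing characters:
  'e' => row 0
  'p' => row 1
  'e' => row 2
  'h' => row 1
  'k' => row 0
  'p' => row 1
  'd' => row 2
  'e' => row 1
  'g' => row 0
Rows:
  Row 0: "ekg"
  Row 1: "phpe"
  Row 2: "ed"
First row length: 3

3


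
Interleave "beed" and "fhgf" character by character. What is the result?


Interleaving "beed" and "fhgf":
  Position 0: 'b' from first, 'f' from second => "bf"
  Position 1: 'e' from first, 'h' from second => "eh"
  Position 2: 'e' from first, 'g' from second => "eg"
  Position 3: 'd' from first, 'f' from second => "df"
Result: bfehegdf

bfehegdf


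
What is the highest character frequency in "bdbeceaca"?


Input: bdbeceaca
Character counts:
  'a': 2
  'b': 2
  'c': 2
  'd': 1
  'e': 2
Maximum frequency: 2

2


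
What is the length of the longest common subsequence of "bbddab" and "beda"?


LCS of "bbddab" and "beda"
DP table:
           b    e    d    a
      0    0    0    0    0
  b   0    1    1    1    1
  b   0    1    1    1    1
  d   0    1    1    2    2
  d   0    1    1    2    2
  a   0    1    1    2    3
  b   0    1    1    2    3
LCS length = dp[6][4] = 3

3


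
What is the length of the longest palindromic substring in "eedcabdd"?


Input: "eedcabdd"
Checking substrings for palindromes:
  [0:2] "ee" (len 2) => palindrome
  [6:8] "dd" (len 2) => palindrome
Longest palindromic substring: "ee" with length 2

2


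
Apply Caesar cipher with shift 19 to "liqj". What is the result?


Caesar cipher: shift "liqj" by 19
  'l' (pos 11) + 19 = pos 4 = 'e'
  'i' (pos 8) + 19 = pos 1 = 'b'
  'q' (pos 16) + 19 = pos 9 = 'j'
  'j' (pos 9) + 19 = pos 2 = 'c'
Result: ebjc

ebjc


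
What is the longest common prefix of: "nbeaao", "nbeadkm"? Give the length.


Words: nbeaao, nbeadkm
  Position 0: all 'n' => match
  Position 1: all 'b' => match
  Position 2: all 'e' => match
  Position 3: all 'a' => match
  Position 4: ('a', 'd') => mismatch, stop
LCP = "nbea" (length 4)

4


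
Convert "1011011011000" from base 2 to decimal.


Input: "1011011011000" in base 2
Positional expansion:
  Digit '1' (value 1) x 2^12 = 4096
  Digit '0' (value 0) x 2^11 = 0
  Digit '1' (value 1) x 2^10 = 1024
  Digit '1' (value 1) x 2^9 = 512
  Digit '0' (value 0) x 2^8 = 0
  Digit '1' (value 1) x 2^7 = 128
  Digit '1' (value 1) x 2^6 = 64
  Digit '0' (value 0) x 2^5 = 0
  Digit '1' (value 1) x 2^4 = 16
  Digit '1' (value 1) x 2^3 = 8
  Digit '0' (value 0) x 2^2 = 0
  Digit '0' (value 0) x 2^1 = 0
  Digit '0' (value 0) x 2^0 = 0
Sum = 5848

5848


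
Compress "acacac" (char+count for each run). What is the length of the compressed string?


Input: acacac
Runs:
  'a' x 1 => "a1"
  'c' x 1 => "c1"
  'a' x 1 => "a1"
  'c' x 1 => "c1"
  'a' x 1 => "a1"
  'c' x 1 => "c1"
Compressed: "a1c1a1c1a1c1"
Compressed length: 12

12


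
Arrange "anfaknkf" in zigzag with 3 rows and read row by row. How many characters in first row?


Zigzag "anfaknkf" into 3 rows:
Placing characters:
  'a' => row 0
  'n' => row 1
  'f' => row 2
  'a' => row 1
  'k' => row 0
  'n' => row 1
  'k' => row 2
  'f' => row 1
Rows:
  Row 0: "ak"
  Row 1: "nanf"
  Row 2: "fk"
First row length: 2

2


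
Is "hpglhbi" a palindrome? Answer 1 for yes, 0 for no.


Input: hpglhbi
Reversed: ibhlgph
  Compare pos 0 ('h') with pos 6 ('i'): MISMATCH
  Compare pos 1 ('p') with pos 5 ('b'): MISMATCH
  Compare pos 2 ('g') with pos 4 ('h'): MISMATCH
Result: not a palindrome

0


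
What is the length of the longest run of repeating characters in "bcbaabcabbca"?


Input: "bcbaabcabbca"
Scanning for longest run:
  Position 1 ('c'): new char, reset run to 1
  Position 2 ('b'): new char, reset run to 1
  Position 3 ('a'): new char, reset run to 1
  Position 4 ('a'): continues run of 'a', length=2
  Position 5 ('b'): new char, reset run to 1
  Position 6 ('c'): new char, reset run to 1
  Position 7 ('a'): new char, reset run to 1
  Position 8 ('b'): new char, reset run to 1
  Position 9 ('b'): continues run of 'b', length=2
  Position 10 ('c'): new char, reset run to 1
  Position 11 ('a'): new char, reset run to 1
Longest run: 'a' with length 2

2


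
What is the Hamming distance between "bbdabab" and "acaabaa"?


Comparing "bbdabab" and "acaabaa" position by position:
  Position 0: 'b' vs 'a' => differ
  Position 1: 'b' vs 'c' => differ
  Position 2: 'd' vs 'a' => differ
  Position 3: 'a' vs 'a' => same
  Position 4: 'b' vs 'b' => same
  Position 5: 'a' vs 'a' => same
  Position 6: 'b' vs 'a' => differ
Total differences (Hamming distance): 4

4


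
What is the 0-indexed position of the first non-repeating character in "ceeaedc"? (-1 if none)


Input: ceeaedc
Character frequencies:
  'a': 1
  'c': 2
  'd': 1
  'e': 3
Scanning left to right for freq == 1:
  Position 0 ('c'): freq=2, skip
  Position 1 ('e'): freq=3, skip
  Position 2 ('e'): freq=3, skip
  Position 3 ('a'): unique! => answer = 3

3


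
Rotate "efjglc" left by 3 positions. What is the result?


Input: "efjglc", rotate left by 3
First 3 characters: "efj"
Remaining characters: "glc"
Concatenate remaining + first: "glc" + "efj" = "glcefj"

glcefj


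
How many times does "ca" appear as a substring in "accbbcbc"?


Searching for "ca" in "accbbcbc"
Scanning each position:
  Position 0: "ac" => no
  Position 1: "cc" => no
  Position 2: "cb" => no
  Position 3: "bb" => no
  Position 4: "bc" => no
  Position 5: "cb" => no
  Position 6: "bc" => no
Total occurrences: 0

0


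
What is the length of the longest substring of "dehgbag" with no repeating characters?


Input: "dehgbag"
Sliding window (track last position of each char):
  Position 0 ('d'): window [0,0] length 1 -- new best
  Position 1 ('e'): window [0,1] length 2 -- new best
  Position 2 ('h'): window [0,2] length 3 -- new best
  Position 3 ('g'): window [0,3] length 4 -- new best
  Position 4 ('b'): window [0,4] length 5 -- new best
  Position 5 ('a'): window [0,5] length 6 -- new best
  Position 6 ('g'): repeat (last at 3), move window start to 4
  Position 6 ('g'): window [4,6] length 3
Longest substring with no repeats: "dehgba" with length 6

6


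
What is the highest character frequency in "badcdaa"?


Input: badcdaa
Character counts:
  'a': 3
  'b': 1
  'c': 1
  'd': 2
Maximum frequency: 3

3


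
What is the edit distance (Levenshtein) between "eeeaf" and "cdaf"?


Computing edit distance: "eeeaf" -> "cdaf"
DP table:
           c    d    a    f
      0    1    2    3    4
  e   1    1    2    3    4
  e   2    2    2    3    4
  e   3    3    3    3    4
  a   4    4    4    3    4
  f   5    5    5    4    3
Edit distance = dp[5][4] = 3

3


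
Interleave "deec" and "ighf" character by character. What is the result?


Interleaving "deec" and "ighf":
  Position 0: 'd' from first, 'i' from second => "di"
  Position 1: 'e' from first, 'g' from second => "eg"
  Position 2: 'e' from first, 'h' from second => "eh"
  Position 3: 'c' from first, 'f' from second => "cf"
Result: diegehcf

diegehcf


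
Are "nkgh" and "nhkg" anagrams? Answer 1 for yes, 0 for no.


Strings: "nkgh", "nhkg"
Sorted first:  ghkn
Sorted second: ghkn
Sorted forms match => anagrams

1


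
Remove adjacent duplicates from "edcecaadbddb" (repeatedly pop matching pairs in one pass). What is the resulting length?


Input: edcecaadbddb
Stack-based adjacent duplicate removal:
  Read 'e': push. Stack: e
  Read 'd': push. Stack: ed
  Read 'c': push. Stack: edc
  Read 'e': push. Stack: edce
  Read 'c': push. Stack: edcec
  Read 'a': push. Stack: edceca
  Read 'a': matches stack top 'a' => pop. Stack: edcec
  Read 'd': push. Stack: edcecd
  Read 'b': push. Stack: edcecdb
  Read 'd': push. Stack: edcecdbd
  Read 'd': matches stack top 'd' => pop. Stack: edcecdb
  Read 'b': matches stack top 'b' => pop. Stack: edcecd
Final stack: "edcecd" (length 6)

6


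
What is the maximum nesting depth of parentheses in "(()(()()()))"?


Input: "(()(()()()))"
Tracking depth:
  Position 0 '(': depth becomes 1
  Position 1 '(': depth becomes 2
  Position 2 ')': depth becomes 1
  Position 3 '(': depth becomes 2
  Position 4 '(': depth becomes 3
  Position 5 ')': depth becomes 2
  Position 6 '(': depth becomes 3
  Position 7 ')': depth becomes 2
  Position 8 '(': depth becomes 3
  Position 9 ')': depth becomes 2
  Position 10 ')': depth becomes 1
  Position 11 ')': depth becomes 0
Maximum depth reached: 3

3


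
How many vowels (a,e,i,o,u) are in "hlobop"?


Input: hlobop
Checking each character:
  'h' at position 0: consonant
  'l' at position 1: consonant
  'o' at position 2: vowel (running total: 1)
  'b' at position 3: consonant
  'o' at position 4: vowel (running total: 2)
  'p' at position 5: consonant
Total vowels: 2

2


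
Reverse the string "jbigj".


Input: jbigj
Reading characters right to left:
  Position 4: 'j'
  Position 3: 'g'
  Position 2: 'i'
  Position 1: 'b'
  Position 0: 'j'
Reversed: jgibj

jgibj


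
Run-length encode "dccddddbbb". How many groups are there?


Input: dccddddbbb
Scanning for consecutive runs:
  Group 1: 'd' x 1 (positions 0-0)
  Group 2: 'c' x 2 (positions 1-2)
  Group 3: 'd' x 4 (positions 3-6)
  Group 4: 'b' x 3 (positions 7-9)
Total groups: 4

4


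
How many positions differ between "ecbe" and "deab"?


Comparing "ecbe" and "deab" position by position:
  Position 0: 'e' vs 'd' => DIFFER
  Position 1: 'c' vs 'e' => DIFFER
  Position 2: 'b' vs 'a' => DIFFER
  Position 3: 'e' vs 'b' => DIFFER
Positions that differ: 4

4


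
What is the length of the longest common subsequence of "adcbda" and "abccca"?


LCS of "adcbda" and "abccca"
DP table:
           a    b    c    c    c    a
      0    0    0    0    0    0    0
  a   0    1    1    1    1    1    1
  d   0    1    1    1    1    1    1
  c   0    1    1    2    2    2    2
  b   0    1    2    2    2    2    2
  d   0    1    2    2    2    2    2
  a   0    1    2    2    2    2    3
LCS length = dp[6][6] = 3

3


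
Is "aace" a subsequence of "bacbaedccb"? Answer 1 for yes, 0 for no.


Check if "aace" is a subsequence of "bacbaedccb"
Greedy scan:
  Position 0 ('b'): no match needed
  Position 1 ('a'): matches sub[0] = 'a'
  Position 2 ('c'): no match needed
  Position 3 ('b'): no match needed
  Position 4 ('a'): matches sub[1] = 'a'
  Position 5 ('e'): no match needed
  Position 6 ('d'): no match needed
  Position 7 ('c'): matches sub[2] = 'c'
  Position 8 ('c'): no match needed
  Position 9 ('b'): no match needed
Only matched 3/4 characters => not a subsequence

0


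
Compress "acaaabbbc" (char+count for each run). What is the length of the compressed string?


Input: acaaabbbc
Runs:
  'a' x 1 => "a1"
  'c' x 1 => "c1"
  'a' x 3 => "a3"
  'b' x 3 => "b3"
  'c' x 1 => "c1"
Compressed: "a1c1a3b3c1"
Compressed length: 10

10


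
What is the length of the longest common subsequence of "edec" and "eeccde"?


LCS of "edec" and "eeccde"
DP table:
           e    e    c    c    d    e
      0    0    0    0    0    0    0
  e   0    1    1    1    1    1    1
  d   0    1    1    1    1    2    2
  e   0    1    2    2    2    2    3
  c   0    1    2    3    3    3    3
LCS length = dp[4][6] = 3

3


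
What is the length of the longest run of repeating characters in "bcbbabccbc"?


Input: "bcbbabccbc"
Scanning for longest run:
  Position 1 ('c'): new char, reset run to 1
  Position 2 ('b'): new char, reset run to 1
  Position 3 ('b'): continues run of 'b', length=2
  Position 4 ('a'): new char, reset run to 1
  Position 5 ('b'): new char, reset run to 1
  Position 6 ('c'): new char, reset run to 1
  Position 7 ('c'): continues run of 'c', length=2
  Position 8 ('b'): new char, reset run to 1
  Position 9 ('c'): new char, reset run to 1
Longest run: 'b' with length 2

2


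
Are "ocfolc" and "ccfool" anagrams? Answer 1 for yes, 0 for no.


Strings: "ocfolc", "ccfool"
Sorted first:  ccfloo
Sorted second: ccfloo
Sorted forms match => anagrams

1


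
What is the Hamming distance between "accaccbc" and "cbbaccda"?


Comparing "accaccbc" and "cbbaccda" position by position:
  Position 0: 'a' vs 'c' => differ
  Position 1: 'c' vs 'b' => differ
  Position 2: 'c' vs 'b' => differ
  Position 3: 'a' vs 'a' => same
  Position 4: 'c' vs 'c' => same
  Position 5: 'c' vs 'c' => same
  Position 6: 'b' vs 'd' => differ
  Position 7: 'c' vs 'a' => differ
Total differences (Hamming distance): 5

5


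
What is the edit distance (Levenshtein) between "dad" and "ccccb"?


Computing edit distance: "dad" -> "ccccb"
DP table:
           c    c    c    c    b
      0    1    2    3    4    5
  d   1    1    2    3    4    5
  a   2    2    2    3    4    5
  d   3    3    3    3    4    5
Edit distance = dp[3][5] = 5

5


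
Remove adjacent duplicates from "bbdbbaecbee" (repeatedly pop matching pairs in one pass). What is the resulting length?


Input: bbdbbaecbee
Stack-based adjacent duplicate removal:
  Read 'b': push. Stack: b
  Read 'b': matches stack top 'b' => pop. Stack: (empty)
  Read 'd': push. Stack: d
  Read 'b': push. Stack: db
  Read 'b': matches stack top 'b' => pop. Stack: d
  Read 'a': push. Stack: da
  Read 'e': push. Stack: dae
  Read 'c': push. Stack: daec
  Read 'b': push. Stack: daecb
  Read 'e': push. Stack: daecbe
  Read 'e': matches stack top 'e' => pop. Stack: daecb
Final stack: "daecb" (length 5)

5


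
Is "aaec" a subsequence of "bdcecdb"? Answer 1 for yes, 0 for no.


Check if "aaec" is a subsequence of "bdcecdb"
Greedy scan:
  Position 0 ('b'): no match needed
  Position 1 ('d'): no match needed
  Position 2 ('c'): no match needed
  Position 3 ('e'): no match needed
  Position 4 ('c'): no match needed
  Position 5 ('d'): no match needed
  Position 6 ('b'): no match needed
Only matched 0/4 characters => not a subsequence

0


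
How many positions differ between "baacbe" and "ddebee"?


Comparing "baacbe" and "ddebee" position by position:
  Position 0: 'b' vs 'd' => DIFFER
  Position 1: 'a' vs 'd' => DIFFER
  Position 2: 'a' vs 'e' => DIFFER
  Position 3: 'c' vs 'b' => DIFFER
  Position 4: 'b' vs 'e' => DIFFER
  Position 5: 'e' vs 'e' => same
Positions that differ: 5

5


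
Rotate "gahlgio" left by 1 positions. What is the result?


Input: "gahlgio", rotate left by 1
First 1 characters: "g"
Remaining characters: "ahlgio"
Concatenate remaining + first: "ahlgio" + "g" = "ahlgiog"

ahlgiog


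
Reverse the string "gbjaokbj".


Input: gbjaokbj
Reading characters right to left:
  Position 7: 'j'
  Position 6: 'b'
  Position 5: 'k'
  Position 4: 'o'
  Position 3: 'a'
  Position 2: 'j'
  Position 1: 'b'
  Position 0: 'g'
Reversed: jbkoajbg

jbkoajbg


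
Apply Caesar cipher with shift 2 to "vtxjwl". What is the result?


Caesar cipher: shift "vtxjwl" by 2
  'v' (pos 21) + 2 = pos 23 = 'x'
  't' (pos 19) + 2 = pos 21 = 'v'
  'x' (pos 23) + 2 = pos 25 = 'z'
  'j' (pos 9) + 2 = pos 11 = 'l'
  'w' (pos 22) + 2 = pos 24 = 'y'
  'l' (pos 11) + 2 = pos 13 = 'n'
Result: xvzlyn

xvzlyn


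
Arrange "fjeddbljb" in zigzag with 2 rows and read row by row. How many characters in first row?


Zigzag "fjeddbljb" into 2 rows:
Placing characters:
  'f' => row 0
  'j' => row 1
  'e' => row 0
  'd' => row 1
  'd' => row 0
  'b' => row 1
  'l' => row 0
  'j' => row 1
  'b' => row 0
Rows:
  Row 0: "fedlb"
  Row 1: "jdbj"
First row length: 5

5


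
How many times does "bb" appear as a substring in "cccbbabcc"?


Searching for "bb" in "cccbbabcc"
Scanning each position:
  Position 0: "cc" => no
  Position 1: "cc" => no
  Position 2: "cb" => no
  Position 3: "bb" => MATCH
  Position 4: "ba" => no
  Position 5: "ab" => no
  Position 6: "bc" => no
  Position 7: "cc" => no
Total occurrences: 1

1


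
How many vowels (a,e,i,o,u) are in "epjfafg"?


Input: epjfafg
Checking each character:
  'e' at position 0: vowel (running total: 1)
  'p' at position 1: consonant
  'j' at position 2: consonant
  'f' at position 3: consonant
  'a' at position 4: vowel (running total: 2)
  'f' at position 5: consonant
  'g' at position 6: consonant
Total vowels: 2

2


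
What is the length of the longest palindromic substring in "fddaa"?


Input: "fddaa"
Checking substrings for palindromes:
  [1:3] "dd" (len 2) => palindrome
  [3:5] "aa" (len 2) => palindrome
Longest palindromic substring: "dd" with length 2

2


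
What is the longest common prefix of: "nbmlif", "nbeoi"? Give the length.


Words: nbmlif, nbeoi
  Position 0: all 'n' => match
  Position 1: all 'b' => match
  Position 2: ('m', 'e') => mismatch, stop
LCP = "nb" (length 2)

2


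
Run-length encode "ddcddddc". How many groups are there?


Input: ddcddddc
Scanning for consecutive runs:
  Group 1: 'd' x 2 (positions 0-1)
  Group 2: 'c' x 1 (positions 2-2)
  Group 3: 'd' x 4 (positions 3-6)
  Group 4: 'c' x 1 (positions 7-7)
Total groups: 4

4


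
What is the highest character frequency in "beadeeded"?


Input: beadeeded
Character counts:
  'a': 1
  'b': 1
  'd': 3
  'e': 4
Maximum frequency: 4

4


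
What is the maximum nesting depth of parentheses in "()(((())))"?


Input: "()(((())))"
Tracking depth:
  Position 0 '(': depth becomes 1
  Position 1 ')': depth becomes 0
  Position 2 '(': depth becomes 1
  Position 3 '(': depth becomes 2
  Position 4 '(': depth becomes 3
  Position 5 '(': depth becomes 4
  Position 6 ')': depth becomes 3
  Position 7 ')': depth becomes 2
  Position 8 ')': depth becomes 1
  Position 9 ')': depth becomes 0
Maximum depth reached: 4

4


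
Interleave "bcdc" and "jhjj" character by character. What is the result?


Interleaving "bcdc" and "jhjj":
  Position 0: 'b' from first, 'j' from second => "bj"
  Position 1: 'c' from first, 'h' from second => "ch"
  Position 2: 'd' from first, 'j' from second => "dj"
  Position 3: 'c' from first, 'j' from second => "cj"
Result: bjchdjcj

bjchdjcj


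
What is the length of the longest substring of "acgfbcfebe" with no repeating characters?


Input: "acgfbcfebe"
Sliding window (track last position of each char):
  Position 0 ('a'): window [0,0] length 1 -- new best
  Position 1 ('c'): window [0,1] length 2 -- new best
  Position 2 ('g'): window [0,2] length 3 -- new best
  Position 3 ('f'): window [0,3] length 4 -- new best
  Position 4 ('b'): window [0,4] length 5 -- new best
  Position 5 ('c'): repeat (last at 1), move window start to 2
  Position 5 ('c'): window [2,5] length 4
  Position 6 ('f'): repeat (last at 3), move window start to 4
  Position 6 ('f'): window [4,6] length 3
  Position 7 ('e'): window [4,7] length 4
  Position 8 ('b'): repeat (last at 4), move window start to 5
  Position 8 ('b'): window [5,8] length 4
  Position 9 ('e'): repeat (last at 7), move window start to 8
  Position 9 ('e'): window [8,9] length 2
Longest substring with no repeats: "acgfb" with length 5

5


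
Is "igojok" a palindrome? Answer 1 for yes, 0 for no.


Input: igojok
Reversed: kojogi
  Compare pos 0 ('i') with pos 5 ('k'): MISMATCH
  Compare pos 1 ('g') with pos 4 ('o'): MISMATCH
  Compare pos 2 ('o') with pos 3 ('j'): MISMATCH
Result: not a palindrome

0


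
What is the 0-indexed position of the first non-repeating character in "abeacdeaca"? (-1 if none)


Input: abeacdeaca
Character frequencies:
  'a': 4
  'b': 1
  'c': 2
  'd': 1
  'e': 2
Scanning left to right for freq == 1:
  Position 0 ('a'): freq=4, skip
  Position 1 ('b'): unique! => answer = 1

1


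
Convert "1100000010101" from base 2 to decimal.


Input: "1100000010101" in base 2
Positional expansion:
  Digit '1' (value 1) x 2^12 = 4096
  Digit '1' (value 1) x 2^11 = 2048
  Digit '0' (value 0) x 2^10 = 0
  Digit '0' (value 0) x 2^9 = 0
  Digit '0' (value 0) x 2^8 = 0
  Digit '0' (value 0) x 2^7 = 0
  Digit '0' (value 0) x 2^6 = 0
  Digit '0' (value 0) x 2^5 = 0
  Digit '1' (value 1) x 2^4 = 16
  Digit '0' (value 0) x 2^3 = 0
  Digit '1' (value 1) x 2^2 = 4
  Digit '0' (value 0) x 2^1 = 0
  Digit '1' (value 1) x 2^0 = 1
Sum = 6165

6165


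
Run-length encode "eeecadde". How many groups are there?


Input: eeecadde
Scanning for consecutive runs:
  Group 1: 'e' x 3 (positions 0-2)
  Group 2: 'c' x 1 (positions 3-3)
  Group 3: 'a' x 1 (positions 4-4)
  Group 4: 'd' x 2 (positions 5-6)
  Group 5: 'e' x 1 (positions 7-7)
Total groups: 5

5


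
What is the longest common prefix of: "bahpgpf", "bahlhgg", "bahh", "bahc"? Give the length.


Words: bahpgpf, bahlhgg, bahh, bahc
  Position 0: all 'b' => match
  Position 1: all 'a' => match
  Position 2: all 'h' => match
  Position 3: ('p', 'l', 'h', 'c') => mismatch, stop
LCP = "bah" (length 3)

3


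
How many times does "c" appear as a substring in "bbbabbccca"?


Searching for "c" in "bbbabbccca"
Scanning each position:
  Position 0: "b" => no
  Position 1: "b" => no
  Position 2: "b" => no
  Position 3: "a" => no
  Position 4: "b" => no
  Position 5: "b" => no
  Position 6: "c" => MATCH
  Position 7: "c" => MATCH
  Position 8: "c" => MATCH
  Position 9: "a" => no
Total occurrences: 3

3


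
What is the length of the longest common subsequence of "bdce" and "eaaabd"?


LCS of "bdce" and "eaaabd"
DP table:
           e    a    a    a    b    d
      0    0    0    0    0    0    0
  b   0    0    0    0    0    1    1
  d   0    0    0    0    0    1    2
  c   0    0    0    0    0    1    2
  e   0    1    1    1    1    1    2
LCS length = dp[4][6] = 2

2


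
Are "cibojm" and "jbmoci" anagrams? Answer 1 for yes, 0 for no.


Strings: "cibojm", "jbmoci"
Sorted first:  bcijmo
Sorted second: bcijmo
Sorted forms match => anagrams

1


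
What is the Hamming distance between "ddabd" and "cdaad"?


Comparing "ddabd" and "cdaad" position by position:
  Position 0: 'd' vs 'c' => differ
  Position 1: 'd' vs 'd' => same
  Position 2: 'a' vs 'a' => same
  Position 3: 'b' vs 'a' => differ
  Position 4: 'd' vs 'd' => same
Total differences (Hamming distance): 2

2


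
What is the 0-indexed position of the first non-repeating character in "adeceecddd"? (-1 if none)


Input: adeceecddd
Character frequencies:
  'a': 1
  'c': 2
  'd': 4
  'e': 3
Scanning left to right for freq == 1:
  Position 0 ('a'): unique! => answer = 0

0


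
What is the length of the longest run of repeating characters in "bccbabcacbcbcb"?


Input: "bccbabcacbcbcb"
Scanning for longest run:
  Position 1 ('c'): new char, reset run to 1
  Position 2 ('c'): continues run of 'c', length=2
  Position 3 ('b'): new char, reset run to 1
  Position 4 ('a'): new char, reset run to 1
  Position 5 ('b'): new char, reset run to 1
  Position 6 ('c'): new char, reset run to 1
  Position 7 ('a'): new char, reset run to 1
  Position 8 ('c'): new char, reset run to 1
  Position 9 ('b'): new char, reset run to 1
  Position 10 ('c'): new char, reset run to 1
  Position 11 ('b'): new char, reset run to 1
  Position 12 ('c'): new char, reset run to 1
  Position 13 ('b'): new char, reset run to 1
Longest run: 'c' with length 2

2


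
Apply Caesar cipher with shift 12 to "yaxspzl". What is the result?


Caesar cipher: shift "yaxspzl" by 12
  'y' (pos 24) + 12 = pos 10 = 'k'
  'a' (pos 0) + 12 = pos 12 = 'm'
  'x' (pos 23) + 12 = pos 9 = 'j'
  's' (pos 18) + 12 = pos 4 = 'e'
  'p' (pos 15) + 12 = pos 1 = 'b'
  'z' (pos 25) + 12 = pos 11 = 'l'
  'l' (pos 11) + 12 = pos 23 = 'x'
Result: kmjeblx

kmjeblx


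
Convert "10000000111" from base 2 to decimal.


Input: "10000000111" in base 2
Positional expansion:
  Digit '1' (value 1) x 2^10 = 1024
  Digit '0' (value 0) x 2^9 = 0
  Digit '0' (value 0) x 2^8 = 0
  Digit '0' (value 0) x 2^7 = 0
  Digit '0' (value 0) x 2^6 = 0
  Digit '0' (value 0) x 2^5 = 0
  Digit '0' (value 0) x 2^4 = 0
  Digit '0' (value 0) x 2^3 = 0
  Digit '1' (value 1) x 2^2 = 4
  Digit '1' (value 1) x 2^1 = 2
  Digit '1' (value 1) x 2^0 = 1
Sum = 1031

1031


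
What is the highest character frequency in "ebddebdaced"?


Input: ebddebdaced
Character counts:
  'a': 1
  'b': 2
  'c': 1
  'd': 4
  'e': 3
Maximum frequency: 4

4


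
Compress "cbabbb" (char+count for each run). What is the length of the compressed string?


Input: cbabbb
Runs:
  'c' x 1 => "c1"
  'b' x 1 => "b1"
  'a' x 1 => "a1"
  'b' x 3 => "b3"
Compressed: "c1b1a1b3"
Compressed length: 8

8
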